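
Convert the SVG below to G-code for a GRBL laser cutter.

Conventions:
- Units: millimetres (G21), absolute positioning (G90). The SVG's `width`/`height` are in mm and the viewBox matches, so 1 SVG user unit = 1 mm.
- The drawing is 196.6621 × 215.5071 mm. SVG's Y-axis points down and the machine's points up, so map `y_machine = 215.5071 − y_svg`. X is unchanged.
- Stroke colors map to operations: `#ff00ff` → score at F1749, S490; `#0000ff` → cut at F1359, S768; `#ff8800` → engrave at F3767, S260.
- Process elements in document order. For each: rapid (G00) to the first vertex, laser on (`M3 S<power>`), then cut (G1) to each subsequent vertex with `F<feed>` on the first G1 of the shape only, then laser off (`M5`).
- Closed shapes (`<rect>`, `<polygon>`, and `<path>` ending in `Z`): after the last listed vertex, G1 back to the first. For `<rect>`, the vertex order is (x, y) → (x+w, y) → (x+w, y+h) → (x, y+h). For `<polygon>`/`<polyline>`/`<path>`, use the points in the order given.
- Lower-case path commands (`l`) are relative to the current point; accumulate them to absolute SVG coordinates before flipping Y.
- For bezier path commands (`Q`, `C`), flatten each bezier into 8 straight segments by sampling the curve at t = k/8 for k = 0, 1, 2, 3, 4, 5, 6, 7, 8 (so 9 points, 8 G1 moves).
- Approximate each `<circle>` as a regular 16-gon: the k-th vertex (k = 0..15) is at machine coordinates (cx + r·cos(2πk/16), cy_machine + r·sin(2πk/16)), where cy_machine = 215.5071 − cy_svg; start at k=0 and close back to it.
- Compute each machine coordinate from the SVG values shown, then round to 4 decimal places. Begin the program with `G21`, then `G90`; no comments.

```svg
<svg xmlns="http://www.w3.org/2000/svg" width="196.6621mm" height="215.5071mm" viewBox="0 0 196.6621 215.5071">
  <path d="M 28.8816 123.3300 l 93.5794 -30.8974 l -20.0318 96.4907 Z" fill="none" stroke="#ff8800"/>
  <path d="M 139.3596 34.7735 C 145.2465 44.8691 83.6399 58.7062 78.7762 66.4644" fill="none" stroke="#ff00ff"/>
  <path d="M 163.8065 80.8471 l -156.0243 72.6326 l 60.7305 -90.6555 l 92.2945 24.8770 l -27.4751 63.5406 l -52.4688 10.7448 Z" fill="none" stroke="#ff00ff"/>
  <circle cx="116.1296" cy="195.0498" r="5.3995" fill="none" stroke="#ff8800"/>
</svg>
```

Since the viewBox matches the mm dimensions, user units are millimetres directly. The only transform is the Y-flip y_m = 215.5071 − y_svg.

Shape 1 is a regular polygon drawn with `<path>`. Its stroke #ff8800 means engrave at S260, F3767. After flipping Y the toolpath is (28.8816,92.1771) → (122.4610,123.0745) → (102.4292,26.5838) → (28.8816,92.1771), returning to the start.

Shape 2 is a cubic bezier drawn with `<path>`. Its stroke #ff00ff means score at S490, F1749. After flipping Y the toolpath is (139.3596,180.7336) → (138.6461,176.7915) → (133.0609,172.6138) → (124.0601,168.3155) → (113.0994,164.0116) → (101.6347,159.8173) → (91.1221,155.8477) → (83.0173,152.2178) → (78.7762,149.0427).

Shape 3 is a closed polygon drawn with `<path>`. Its stroke #ff00ff means score at S490, F1749. After flipping Y the toolpath is (163.8065,134.6600) → (7.7822,62.0274) → (68.5127,152.6829) → (160.8072,127.8059) → (133.3321,64.2653) → (80.8633,53.5205) → (163.8065,134.6600), returning to the start.

Shape 4 is a circle drawn with `<circle>`. Its stroke #ff8800 means engrave at S260, F3767. After flipping Y the toolpath is (121.5291,20.4573) → (121.1181,22.5236) → (119.9476,24.2753) → (118.1959,25.4458) → (116.1296,25.8568) → (114.0633,25.4458) → (112.3116,24.2753) → (111.1411,22.5236) → (110.7301,20.4573) → (111.1411,18.3910) → (112.3116,16.6393) → (114.0633,15.4688) → (116.1296,15.0578) → (118.1959,15.4688) → (119.9476,16.6393) → (121.1181,18.3910) → (121.5291,20.4573), returning to the start.

G21
G90
G00 X28.8816 Y92.1771
M3 S260
G1 X122.4610 Y123.0745 F3767
G1 X102.4292 Y26.5838
G1 X28.8816 Y92.1771
M5
G00 X139.3596 Y180.7336
M3 S490
G1 X138.6461 Y176.7915 F1749
G1 X133.0609 Y172.6138
G1 X124.0601 Y168.3155
G1 X113.0994 Y164.0116
G1 X101.6347 Y159.8173
G1 X91.1221 Y155.8477
G1 X83.0173 Y152.2178
G1 X78.7762 Y149.0427
M5
G00 X163.8065 Y134.6600
M3 S490
G1 X7.7822 Y62.0274 F1749
G1 X68.5127 Y152.6829
G1 X160.8072 Y127.8059
G1 X133.3321 Y64.2653
G1 X80.8633 Y53.5205
G1 X163.8065 Y134.6600
M5
G00 X121.5291 Y20.4573
M3 S260
G1 X121.1181 Y22.5236 F3767
G1 X119.9476 Y24.2753
G1 X118.1959 Y25.4458
G1 X116.1296 Y25.8568
G1 X114.0633 Y25.4458
G1 X112.3116 Y24.2753
G1 X111.1411 Y22.5236
G1 X110.7301 Y20.4573
G1 X111.1411 Y18.3910
G1 X112.3116 Y16.6393
G1 X114.0633 Y15.4688
G1 X116.1296 Y15.0578
G1 X118.1959 Y15.4688
G1 X119.9476 Y16.6393
G1 X121.1181 Y18.3910
G1 X121.5291 Y20.4573
M5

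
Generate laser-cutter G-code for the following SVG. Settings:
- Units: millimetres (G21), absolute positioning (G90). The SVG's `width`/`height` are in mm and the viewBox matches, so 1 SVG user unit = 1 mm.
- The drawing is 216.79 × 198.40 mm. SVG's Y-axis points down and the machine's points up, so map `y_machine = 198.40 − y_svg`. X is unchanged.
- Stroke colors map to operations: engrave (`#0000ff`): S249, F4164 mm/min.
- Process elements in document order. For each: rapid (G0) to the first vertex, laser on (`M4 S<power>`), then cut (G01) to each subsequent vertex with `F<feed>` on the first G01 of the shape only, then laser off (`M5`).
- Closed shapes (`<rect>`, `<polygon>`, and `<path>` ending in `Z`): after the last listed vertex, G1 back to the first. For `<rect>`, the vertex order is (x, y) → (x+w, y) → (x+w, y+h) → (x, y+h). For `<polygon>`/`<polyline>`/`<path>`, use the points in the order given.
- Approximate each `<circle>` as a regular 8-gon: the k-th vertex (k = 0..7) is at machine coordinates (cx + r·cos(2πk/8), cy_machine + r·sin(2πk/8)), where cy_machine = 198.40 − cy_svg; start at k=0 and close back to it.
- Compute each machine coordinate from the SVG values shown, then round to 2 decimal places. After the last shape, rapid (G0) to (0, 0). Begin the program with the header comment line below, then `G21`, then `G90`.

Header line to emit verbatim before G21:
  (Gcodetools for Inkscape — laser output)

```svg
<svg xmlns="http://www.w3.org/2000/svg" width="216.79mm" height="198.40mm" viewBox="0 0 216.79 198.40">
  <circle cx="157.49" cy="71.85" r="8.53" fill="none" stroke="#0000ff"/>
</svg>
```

viewBox `0 0 216.79 198.40` with mm width/height → 1 unit = 1 mm. Flip: y_m = 198.40 − y_svg.

**Shape 1** — `<circle>` circle, stroke `#0000ff` → engrave (S249, F4164). Machine vertices: (166.02,126.55) → (163.52,132.58) → (157.49,135.08) → (151.46,132.58) → (148.96,126.55) → (151.46,120.52) → (157.49,118.02) → (163.52,120.52) → (166.02,126.55). Closed: final G1 returns to the first vertex.

(Gcodetools for Inkscape — laser output)
G21
G90
G0 X166.02 Y126.55
M4 S249
G01 X163.52 Y132.58 F4164
G01 X157.49 Y135.08
G01 X151.46 Y132.58
G01 X148.96 Y126.55
G01 X151.46 Y120.52
G01 X157.49 Y118.02
G01 X163.52 Y120.52
G01 X166.02 Y126.55
M5
G0 X0.00 Y0.00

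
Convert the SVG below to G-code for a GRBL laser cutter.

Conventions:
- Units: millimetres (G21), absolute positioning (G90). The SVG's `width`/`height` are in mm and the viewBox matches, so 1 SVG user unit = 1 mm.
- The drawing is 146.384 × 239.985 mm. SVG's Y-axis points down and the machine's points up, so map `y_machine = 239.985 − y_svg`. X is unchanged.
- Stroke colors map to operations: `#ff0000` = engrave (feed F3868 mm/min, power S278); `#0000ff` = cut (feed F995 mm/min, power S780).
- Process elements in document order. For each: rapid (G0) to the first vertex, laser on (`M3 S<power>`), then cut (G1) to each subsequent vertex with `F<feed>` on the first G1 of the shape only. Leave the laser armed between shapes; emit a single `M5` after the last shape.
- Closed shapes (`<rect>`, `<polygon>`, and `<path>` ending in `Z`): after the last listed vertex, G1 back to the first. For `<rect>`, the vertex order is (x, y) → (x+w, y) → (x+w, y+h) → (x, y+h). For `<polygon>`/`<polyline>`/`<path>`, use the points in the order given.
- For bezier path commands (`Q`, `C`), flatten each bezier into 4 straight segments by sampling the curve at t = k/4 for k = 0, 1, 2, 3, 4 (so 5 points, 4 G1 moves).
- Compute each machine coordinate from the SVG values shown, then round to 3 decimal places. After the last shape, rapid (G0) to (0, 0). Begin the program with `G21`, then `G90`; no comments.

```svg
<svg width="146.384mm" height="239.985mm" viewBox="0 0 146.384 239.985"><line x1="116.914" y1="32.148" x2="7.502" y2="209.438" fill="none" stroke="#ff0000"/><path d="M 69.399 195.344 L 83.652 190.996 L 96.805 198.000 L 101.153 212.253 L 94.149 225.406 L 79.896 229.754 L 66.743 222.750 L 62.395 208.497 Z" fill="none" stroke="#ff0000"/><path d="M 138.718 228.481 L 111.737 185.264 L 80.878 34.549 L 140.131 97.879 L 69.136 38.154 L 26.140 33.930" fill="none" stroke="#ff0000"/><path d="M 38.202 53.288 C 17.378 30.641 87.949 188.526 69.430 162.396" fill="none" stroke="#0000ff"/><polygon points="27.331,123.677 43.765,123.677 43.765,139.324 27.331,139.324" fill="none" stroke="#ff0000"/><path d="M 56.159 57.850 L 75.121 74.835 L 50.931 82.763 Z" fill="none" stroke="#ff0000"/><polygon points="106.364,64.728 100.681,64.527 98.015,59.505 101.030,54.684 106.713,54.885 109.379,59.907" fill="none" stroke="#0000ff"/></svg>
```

G21
G90
G0 X116.914 Y207.837
M3 S278
G1 X7.502 Y30.547 F3868
G0 X69.399 Y44.641
M3 S278
G1 X83.652 Y48.989 F3868
G1 X96.805 Y41.985
G1 X101.153 Y27.732
G1 X94.149 Y14.579
G1 X79.896 Y10.231
G1 X66.743 Y17.235
G1 X62.395 Y31.488
G1 X69.399 Y44.641
G0 X138.718 Y11.504
M3 S278
G1 X111.737 Y54.721 F3868
G1 X80.878 Y205.436
G1 X140.131 Y142.106
G1 X69.136 Y201.831
G1 X26.140 Y206.055
G0 X38.202 Y186.697
M3 S780
G1 X36.900 Y175.529 F995
G1 X52.952 Y130.837
G1 X69.435 Y86.798
G1 X69.430 Y77.589
G0 X27.331 Y116.308
M3 S278
G1 X43.765 Y116.308 F3868
G1 X43.765 Y100.661
G1 X27.331 Y100.661
G1 X27.331 Y116.308
G0 X56.159 Y182.135
M3 S278
G1 X75.121 Y165.150 F3868
G1 X50.931 Y157.222
G1 X56.159 Y182.135
G0 X106.364 Y175.257
M3 S780
G1 X100.681 Y175.458 F995
G1 X98.015 Y180.480
G1 X101.030 Y185.301
G1 X106.713 Y185.100
G1 X109.379 Y180.078
G1 X106.364 Y175.257
M5
G0 X0.000 Y0.000

1 u = 1 mm; y_m = 239.985 − y.

[1] `<line>` line segment, #ff0000→engrave S278 F3868: (116.914,207.837) → (7.502,30.547)

[2] `<path>` regular polygon, #ff0000→engrave S278 F3868: (69.399,44.641) → (83.652,48.989) → (96.805,41.985) → (101.153,27.732) → (94.149,14.579) → (79.896,10.231) → (66.743,17.235) → (62.395,31.488) → (69.399,44.641) (closed)

[3] `<path>` open polyline, #ff0000→engrave S278 F3868: (138.718,11.504) → (111.737,54.721) → (80.878,205.436) → (140.131,142.106) → (69.136,201.831) → (26.140,206.055)

[4] `<path>` cubic bezier, #0000ff→cut S780 F995: (38.202,186.697) → (36.900,175.529) → (52.952,130.837) → (69.435,86.798) → (69.430,77.589)

[5] `<polygon>` rectangle, #ff0000→engrave S278 F3868: (27.331,116.308) → (43.765,116.308) → (43.765,100.661) → (27.331,100.661) → (27.331,116.308) (closed)

[6] `<path>` regular polygon, #ff0000→engrave S278 F3868: (56.159,182.135) → (75.121,165.150) → (50.931,157.222) → (56.159,182.135) (closed)

[7] `<polygon>` regular polygon, #0000ff→cut S780 F995: (106.364,175.257) → (100.681,175.458) → (98.015,180.480) → (101.030,185.301) → (106.713,185.100) → (109.379,180.078) → (106.364,175.257) (closed)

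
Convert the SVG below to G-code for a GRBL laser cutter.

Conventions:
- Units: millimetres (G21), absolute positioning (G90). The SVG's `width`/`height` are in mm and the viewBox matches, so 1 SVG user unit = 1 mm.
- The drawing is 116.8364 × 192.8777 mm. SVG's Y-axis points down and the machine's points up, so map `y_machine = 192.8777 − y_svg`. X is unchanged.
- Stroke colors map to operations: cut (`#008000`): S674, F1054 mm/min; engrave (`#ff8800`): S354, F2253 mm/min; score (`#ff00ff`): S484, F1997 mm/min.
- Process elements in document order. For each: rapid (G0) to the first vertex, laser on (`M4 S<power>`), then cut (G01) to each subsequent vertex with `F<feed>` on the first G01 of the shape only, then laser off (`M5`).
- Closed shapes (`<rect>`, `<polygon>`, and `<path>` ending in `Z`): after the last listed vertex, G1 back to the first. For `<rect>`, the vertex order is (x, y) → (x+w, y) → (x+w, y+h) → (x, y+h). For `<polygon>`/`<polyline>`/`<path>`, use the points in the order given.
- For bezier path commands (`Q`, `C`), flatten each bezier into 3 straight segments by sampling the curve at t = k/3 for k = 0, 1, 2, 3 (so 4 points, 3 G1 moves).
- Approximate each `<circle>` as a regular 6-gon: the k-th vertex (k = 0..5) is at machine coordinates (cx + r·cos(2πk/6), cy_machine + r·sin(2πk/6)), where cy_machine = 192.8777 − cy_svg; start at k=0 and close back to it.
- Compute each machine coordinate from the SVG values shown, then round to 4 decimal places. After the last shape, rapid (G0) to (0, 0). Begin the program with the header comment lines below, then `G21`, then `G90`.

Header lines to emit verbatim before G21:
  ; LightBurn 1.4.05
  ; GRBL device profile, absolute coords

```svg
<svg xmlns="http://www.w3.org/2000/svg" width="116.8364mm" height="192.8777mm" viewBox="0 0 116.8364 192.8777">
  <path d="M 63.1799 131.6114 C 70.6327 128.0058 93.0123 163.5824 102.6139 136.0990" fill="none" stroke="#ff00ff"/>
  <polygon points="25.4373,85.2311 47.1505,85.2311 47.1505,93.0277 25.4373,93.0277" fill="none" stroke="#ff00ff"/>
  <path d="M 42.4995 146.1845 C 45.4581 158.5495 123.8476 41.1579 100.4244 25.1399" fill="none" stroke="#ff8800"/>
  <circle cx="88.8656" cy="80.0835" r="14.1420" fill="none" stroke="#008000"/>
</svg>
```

; LightBurn 1.4.05
; GRBL device profile, absolute coords
G21
G90
G0 X63.1799 Y61.2663
M4 S484
G01 X74.5822 Y55.5979 F1997
G01 X89.7791 Y46.5286
G01 X102.6139 Y56.7787
M5
G0 X25.4373 Y107.6466
M4 S484
G01 X47.1505 Y107.6466 F1997
G01 X47.1505 Y99.8500
G01 X25.4373 Y99.8500
G01 X25.4373 Y107.6466
M5
G0 X42.4995 Y46.6932
M4 S354
G01 X64.0372 Y69.0200 F2253
G01 X96.4746 Y126.4890
G01 X100.4244 Y167.7378
M5
G0 X103.0076 Y112.7942
M4 S674
G01 X95.9366 Y125.0415 F1054
G01 X81.7946 Y125.0415
G01 X74.7236 Y112.7942
G01 X81.7946 Y100.5469
G01 X95.9366 Y100.5469
G01 X103.0076 Y112.7942
M5
G0 X0.0000 Y0.0000

viewBox `0 0 116.8364 192.8777` with mm width/height → 1 unit = 1 mm. Flip: y_m = 192.8777 − y_svg.

**Shape 1** — `<path>` cubic bezier, stroke `#ff00ff` → score (S484, F1997). Control points (SVG): P0=(63.1799,131.6114), P1=(70.6327,128.0058), P2=(93.0123,163.5824), P3=(102.6139,136.0990); sampled at t=k/3. Machine vertices: (63.1799,61.2663) → (74.5822,55.5979) → (89.7791,46.5286) → (102.6139,56.7787). Open path.

**Shape 2** — `<polygon>` rectangle, stroke `#ff00ff` → score (S484, F1997). Machine vertices: (25.4373,107.6466) → (47.1505,107.6466) → (47.1505,99.8500) → (25.4373,99.8500) → (25.4373,107.6466). Closed: final G1 returns to the first vertex.

**Shape 3** — `<path>` cubic bezier, stroke `#ff8800` → engrave (S354, F2253). Control points (SVG): P0=(42.4995,146.1845), P1=(45.4581,158.5495), P2=(123.8476,41.1579), P3=(100.4244,25.1399); sampled at t=k/3. Machine vertices: (42.4995,46.6932) → (64.0372,69.0200) → (96.4746,126.4890) → (100.4244,167.7378). Open path.

**Shape 4** — `<circle>` circle, stroke `#008000` → cut (S674, F1054). Machine vertices: (103.0076,112.7942) → (95.9366,125.0415) → (81.7946,125.0415) → (74.7236,112.7942) → (81.7946,100.5469) → (95.9366,100.5469) → (103.0076,112.7942). Closed: final G1 returns to the first vertex.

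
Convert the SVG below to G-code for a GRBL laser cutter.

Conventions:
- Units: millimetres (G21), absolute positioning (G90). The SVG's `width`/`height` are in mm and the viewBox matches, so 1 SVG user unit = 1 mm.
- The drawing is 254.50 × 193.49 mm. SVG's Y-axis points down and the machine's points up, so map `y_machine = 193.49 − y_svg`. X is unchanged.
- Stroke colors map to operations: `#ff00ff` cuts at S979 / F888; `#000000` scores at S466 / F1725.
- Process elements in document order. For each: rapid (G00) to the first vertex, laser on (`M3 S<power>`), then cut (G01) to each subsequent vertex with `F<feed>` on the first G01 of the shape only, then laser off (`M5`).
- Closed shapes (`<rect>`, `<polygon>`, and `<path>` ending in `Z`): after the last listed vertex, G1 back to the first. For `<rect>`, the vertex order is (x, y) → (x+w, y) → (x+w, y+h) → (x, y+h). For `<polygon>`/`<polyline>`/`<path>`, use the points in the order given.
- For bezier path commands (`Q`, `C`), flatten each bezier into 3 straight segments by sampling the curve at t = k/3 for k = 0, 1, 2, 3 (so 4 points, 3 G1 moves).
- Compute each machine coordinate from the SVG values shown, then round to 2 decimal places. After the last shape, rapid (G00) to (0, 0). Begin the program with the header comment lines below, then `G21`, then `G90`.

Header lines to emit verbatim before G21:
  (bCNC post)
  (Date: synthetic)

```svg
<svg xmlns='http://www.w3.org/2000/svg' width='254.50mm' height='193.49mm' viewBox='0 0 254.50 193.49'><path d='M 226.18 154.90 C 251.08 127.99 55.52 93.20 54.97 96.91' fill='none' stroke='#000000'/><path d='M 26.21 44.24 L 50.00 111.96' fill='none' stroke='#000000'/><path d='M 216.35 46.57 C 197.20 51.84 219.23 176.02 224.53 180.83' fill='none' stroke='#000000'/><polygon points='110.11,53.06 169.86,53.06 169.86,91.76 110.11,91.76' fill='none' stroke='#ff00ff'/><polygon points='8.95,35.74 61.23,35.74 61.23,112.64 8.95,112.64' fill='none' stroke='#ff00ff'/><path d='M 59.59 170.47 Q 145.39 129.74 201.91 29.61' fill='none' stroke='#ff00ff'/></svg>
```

(bCNC post)
(Date: synthetic)
G21
G90
G00 X226.18 Y38.59
M3 S466
G01 X192.98 Y66.41 F1725
G01 X105.14 Y89.17
G01 X54.97 Y96.58
M5
G00 X26.21 Y149.25
M3 S466
G01 X50.00 Y81.53 F1725
M5
G00 X216.35 Y146.92
M3 S466
G01 X208.78 Y110.84 F1725
G01 X215.80 Y48.43
G01 X224.53 Y12.66
M5
G00 X110.11 Y140.43
M3 S979
G01 X169.86 Y140.43 F888
G01 X169.86 Y101.73
G01 X110.11 Y101.73
G01 X110.11 Y140.43
M5
G00 X8.95 Y157.75
M3 S979
G01 X61.23 Y157.75 F888
G01 X61.23 Y80.85
G01 X8.95 Y80.85
G01 X8.95 Y157.75
M5
G00 X59.59 Y23.02
M3 S979
G01 X113.54 Y56.77 F888
G01 X160.98 Y103.73
G01 X201.91 Y163.88
M5
G00 X0.00 Y0.00

1 u = 1 mm; y_m = 193.49 − y.

[1] `<path>` cubic bezier, #000000→score S466 F1725: (226.18,38.59) → (192.98,66.41) → (105.14,89.17) → (54.97,96.58)

[2] `<path>` line segment, #000000→score S466 F1725: (26.21,149.25) → (50.00,81.53)

[3] `<path>` cubic bezier, #000000→score S466 F1725: (216.35,146.92) → (208.78,110.84) → (215.80,48.43) → (224.53,12.66)

[4] `<polygon>` rectangle, #ff00ff→cut S979 F888: (110.11,140.43) → (169.86,140.43) → (169.86,101.73) → (110.11,101.73) → (110.11,140.43) (closed)

[5] `<polygon>` rectangle, #ff00ff→cut S979 F888: (8.95,157.75) → (61.23,157.75) → (61.23,80.85) → (8.95,80.85) → (8.95,157.75) (closed)

[6] `<path>` quadratic bezier, #ff00ff→cut S979 F888: (59.59,23.02) → (113.54,56.77) → (160.98,103.73) → (201.91,163.88)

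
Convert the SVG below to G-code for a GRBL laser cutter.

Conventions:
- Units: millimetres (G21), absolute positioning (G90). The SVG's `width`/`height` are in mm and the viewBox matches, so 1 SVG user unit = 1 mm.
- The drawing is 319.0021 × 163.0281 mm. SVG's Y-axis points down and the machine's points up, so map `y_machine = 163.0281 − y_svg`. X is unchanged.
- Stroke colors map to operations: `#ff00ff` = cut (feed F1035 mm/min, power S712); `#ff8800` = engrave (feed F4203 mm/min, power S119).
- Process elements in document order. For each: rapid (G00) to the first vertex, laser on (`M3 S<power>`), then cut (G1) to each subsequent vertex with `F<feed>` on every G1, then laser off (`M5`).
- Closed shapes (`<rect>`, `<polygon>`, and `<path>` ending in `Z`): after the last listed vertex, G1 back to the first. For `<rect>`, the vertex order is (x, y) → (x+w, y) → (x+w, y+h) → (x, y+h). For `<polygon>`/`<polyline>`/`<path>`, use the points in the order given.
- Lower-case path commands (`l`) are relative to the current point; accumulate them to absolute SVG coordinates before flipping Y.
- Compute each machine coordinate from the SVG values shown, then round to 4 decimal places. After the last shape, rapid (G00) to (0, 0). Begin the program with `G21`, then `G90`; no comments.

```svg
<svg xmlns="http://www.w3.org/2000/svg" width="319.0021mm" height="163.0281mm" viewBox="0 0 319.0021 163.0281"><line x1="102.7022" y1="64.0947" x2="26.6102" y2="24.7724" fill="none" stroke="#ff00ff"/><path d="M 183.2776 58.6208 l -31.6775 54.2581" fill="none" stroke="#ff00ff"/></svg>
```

Since the viewBox matches the mm dimensions, user units are millimetres directly. The only transform is the Y-flip y_m = 163.0281 − y_svg.

Shape 1 is a line segment drawn with `<line>`. Its stroke #ff00ff means cut at S712, F1035. After flipping Y the toolpath is (102.7022,98.9334) → (26.6102,138.2557).

Shape 2 is a line segment drawn with `<path>`. Its stroke #ff00ff means cut at S712, F1035. After flipping Y the toolpath is (183.2776,104.4073) → (151.6001,50.1492).

G21
G90
G00 X102.7022 Y98.9334
M3 S712
G1 X26.6102 Y138.2557 F1035
M5
G00 X183.2776 Y104.4073
M3 S712
G1 X151.6001 Y50.1492 F1035
M5
G00 X0.0000 Y0.0000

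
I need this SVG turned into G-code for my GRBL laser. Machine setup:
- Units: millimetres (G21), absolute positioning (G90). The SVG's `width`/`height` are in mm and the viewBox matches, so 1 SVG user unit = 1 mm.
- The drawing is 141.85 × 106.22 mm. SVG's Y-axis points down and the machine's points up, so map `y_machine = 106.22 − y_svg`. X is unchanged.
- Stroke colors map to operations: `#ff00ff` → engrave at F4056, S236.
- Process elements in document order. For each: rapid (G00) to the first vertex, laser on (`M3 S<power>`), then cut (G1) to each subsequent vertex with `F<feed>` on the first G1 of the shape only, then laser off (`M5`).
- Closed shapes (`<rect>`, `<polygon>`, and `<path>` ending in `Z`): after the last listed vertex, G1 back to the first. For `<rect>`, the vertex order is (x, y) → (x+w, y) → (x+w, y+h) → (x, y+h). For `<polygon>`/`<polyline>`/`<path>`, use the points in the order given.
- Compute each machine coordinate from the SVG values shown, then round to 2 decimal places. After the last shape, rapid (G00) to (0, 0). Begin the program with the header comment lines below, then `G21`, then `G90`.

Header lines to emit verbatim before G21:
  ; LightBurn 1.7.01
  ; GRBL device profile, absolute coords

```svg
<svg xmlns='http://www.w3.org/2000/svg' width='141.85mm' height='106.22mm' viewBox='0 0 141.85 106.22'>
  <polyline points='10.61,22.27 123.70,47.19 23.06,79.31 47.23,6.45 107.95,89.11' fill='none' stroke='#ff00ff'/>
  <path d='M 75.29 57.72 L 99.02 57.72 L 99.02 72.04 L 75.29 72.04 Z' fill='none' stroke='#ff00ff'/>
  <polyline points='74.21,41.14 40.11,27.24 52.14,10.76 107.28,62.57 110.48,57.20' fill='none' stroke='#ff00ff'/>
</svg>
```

1 u = 1 mm; y_m = 106.22 − y.

[1] `<polyline>` open polyline, #ff00ff→engrave S236 F4056: (10.61,83.95) → (123.70,59.03) → (23.06,26.91) → (47.23,99.77) → (107.95,17.11)

[2] `<path>` rectangle, #ff00ff→engrave S236 F4056: (75.29,48.50) → (99.02,48.50) → (99.02,34.18) → (75.29,34.18) → (75.29,48.50) (closed)

[3] `<polyline>` open polyline, #ff00ff→engrave S236 F4056: (74.21,65.08) → (40.11,78.98) → (52.14,95.46) → (107.28,43.65) → (110.48,49.02)

; LightBurn 1.7.01
; GRBL device profile, absolute coords
G21
G90
G00 X10.61 Y83.95
M3 S236
G1 X123.70 Y59.03 F4056
G1 X23.06 Y26.91
G1 X47.23 Y99.77
G1 X107.95 Y17.11
M5
G00 X75.29 Y48.50
M3 S236
G1 X99.02 Y48.50 F4056
G1 X99.02 Y34.18
G1 X75.29 Y34.18
G1 X75.29 Y48.50
M5
G00 X74.21 Y65.08
M3 S236
G1 X40.11 Y78.98 F4056
G1 X52.14 Y95.46
G1 X107.28 Y43.65
G1 X110.48 Y49.02
M5
G00 X0.00 Y0.00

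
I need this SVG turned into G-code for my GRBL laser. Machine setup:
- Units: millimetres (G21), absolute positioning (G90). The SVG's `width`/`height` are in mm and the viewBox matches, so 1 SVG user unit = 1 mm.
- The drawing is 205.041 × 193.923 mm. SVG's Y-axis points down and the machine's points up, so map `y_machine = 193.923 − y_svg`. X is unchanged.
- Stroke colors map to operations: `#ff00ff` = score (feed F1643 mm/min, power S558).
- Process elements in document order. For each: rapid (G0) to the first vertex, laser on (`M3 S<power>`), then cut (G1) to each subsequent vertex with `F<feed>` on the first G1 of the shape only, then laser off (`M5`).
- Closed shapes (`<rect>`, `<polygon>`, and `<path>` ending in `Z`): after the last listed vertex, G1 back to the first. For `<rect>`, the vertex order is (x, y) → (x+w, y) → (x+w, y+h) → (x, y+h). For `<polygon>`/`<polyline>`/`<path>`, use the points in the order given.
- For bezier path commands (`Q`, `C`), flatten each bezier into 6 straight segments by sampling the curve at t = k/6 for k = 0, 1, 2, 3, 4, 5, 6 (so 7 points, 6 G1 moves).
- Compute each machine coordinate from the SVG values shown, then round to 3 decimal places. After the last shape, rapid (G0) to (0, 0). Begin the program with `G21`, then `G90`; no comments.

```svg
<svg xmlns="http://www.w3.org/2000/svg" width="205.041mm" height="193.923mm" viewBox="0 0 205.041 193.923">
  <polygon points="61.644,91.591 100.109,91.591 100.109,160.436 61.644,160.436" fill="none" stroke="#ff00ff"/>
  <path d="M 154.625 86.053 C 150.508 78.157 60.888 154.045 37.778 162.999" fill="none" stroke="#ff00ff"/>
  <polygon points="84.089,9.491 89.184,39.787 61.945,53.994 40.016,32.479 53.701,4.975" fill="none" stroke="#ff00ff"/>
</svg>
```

G21
G90
G0 X61.644 Y102.332
M3 S558
G1 X100.109 Y102.332 F1643
G1 X100.109 Y33.487
G1 X61.644 Y33.487
G1 X61.644 Y102.332
M5
G0 X154.625 Y107.870
M3 S558
G1 X146.145 Y105.534 F1643
G1 X127.637 Y93.420
G1 X103.324 Y75.716
G1 X77.428 Y56.607
G1 X54.172 Y40.281
G1 X37.778 Y30.924
M5
G0 X84.089 Y184.432
M3 S558
G1 X89.184 Y154.136 F1643
G1 X61.945 Y139.929
G1 X40.016 Y161.444
G1 X53.701 Y188.948
G1 X84.089 Y184.432
M5
G0 X0.000 Y0.000

1 u = 1 mm; y_m = 193.923 − y.

[1] `<polygon>` rectangle, #ff00ff→score S558 F1643: (61.644,102.332) → (100.109,102.332) → (100.109,33.487) → (61.644,33.487) → (61.644,102.332) (closed)

[2] `<path>` cubic bezier, #ff00ff→score S558 F1643: (154.625,107.870) → (146.145,105.534) → (127.637,93.420) → (103.324,75.716) → (77.428,56.607) → (54.172,40.281) → (37.778,30.924)

[3] `<polygon>` regular polygon, #ff00ff→score S558 F1643: (84.089,184.432) → (89.184,154.136) → (61.945,139.929) → (40.016,161.444) → (53.701,188.948) → (84.089,184.432) (closed)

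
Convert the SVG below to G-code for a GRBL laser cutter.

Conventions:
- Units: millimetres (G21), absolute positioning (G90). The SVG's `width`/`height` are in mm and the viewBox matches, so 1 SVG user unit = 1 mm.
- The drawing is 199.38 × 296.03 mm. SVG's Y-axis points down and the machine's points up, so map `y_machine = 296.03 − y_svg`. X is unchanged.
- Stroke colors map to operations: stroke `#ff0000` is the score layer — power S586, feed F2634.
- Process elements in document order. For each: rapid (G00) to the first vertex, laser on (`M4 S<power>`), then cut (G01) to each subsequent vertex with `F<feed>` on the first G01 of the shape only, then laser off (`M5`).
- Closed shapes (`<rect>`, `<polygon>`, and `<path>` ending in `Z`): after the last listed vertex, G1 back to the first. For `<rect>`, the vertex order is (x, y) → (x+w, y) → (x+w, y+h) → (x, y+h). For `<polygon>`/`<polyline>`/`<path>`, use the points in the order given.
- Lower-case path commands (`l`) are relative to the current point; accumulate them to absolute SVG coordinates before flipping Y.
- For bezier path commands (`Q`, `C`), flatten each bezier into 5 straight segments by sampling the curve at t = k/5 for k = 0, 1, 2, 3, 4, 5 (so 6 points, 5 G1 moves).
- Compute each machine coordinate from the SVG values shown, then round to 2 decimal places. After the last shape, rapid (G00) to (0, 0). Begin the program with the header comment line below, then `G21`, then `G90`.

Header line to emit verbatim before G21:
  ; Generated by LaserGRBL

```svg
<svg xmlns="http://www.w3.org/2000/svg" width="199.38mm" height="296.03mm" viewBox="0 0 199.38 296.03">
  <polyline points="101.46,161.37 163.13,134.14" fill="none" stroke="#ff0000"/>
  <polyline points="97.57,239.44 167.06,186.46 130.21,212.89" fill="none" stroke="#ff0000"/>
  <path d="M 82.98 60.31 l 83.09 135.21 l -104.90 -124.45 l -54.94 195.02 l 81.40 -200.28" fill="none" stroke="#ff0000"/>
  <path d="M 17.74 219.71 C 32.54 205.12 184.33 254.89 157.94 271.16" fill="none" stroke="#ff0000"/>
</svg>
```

viewBox `0 0 199.38 296.03` with mm width/height → 1 unit = 1 mm. Flip: y_m = 296.03 − y_svg.

**Shape 1** — `<polyline>` line segment, stroke `#ff0000` → score (S586, F2634). Machine vertices: (101.46,134.66) → (163.13,161.89). Open path.

**Shape 2** — `<polyline>` open polyline, stroke `#ff0000` → score (S586, F2634). Machine vertices: (97.57,56.59) → (167.06,109.57) → (130.21,83.14). Open path.

**Shape 3** — `<path>` open polyline, stroke `#ff0000` → score (S586, F2634). Machine vertices: (82.98,235.72) → (166.07,100.51) → (61.17,224.96) → (6.23,29.94) → (87.63,230.22). Open path.

**Shape 4** — `<path>` cubic bezier, stroke `#ff0000` → score (S586, F2634). Control points (SVG): P0=(17.74,219.71), P1=(32.54,205.12), P2=(184.33,254.89), P3=(157.94,271.16); sampled at t=k/5. Machine vertices: (17.74,76.32) → (40.54,78.13) → (81.08,69.20) → (124.25,54.21) → (154.91,37.87) → (157.94,24.87). Open path.

; Generated by LaserGRBL
G21
G90
G00 X101.46 Y134.66
M4 S586
G01 X163.13 Y161.89 F2634
M5
G00 X97.57 Y56.59
M4 S586
G01 X167.06 Y109.57 F2634
G01 X130.21 Y83.14
M5
G00 X82.98 Y235.72
M4 S586
G01 X166.07 Y100.51 F2634
G01 X61.17 Y224.96
G01 X6.23 Y29.94
G01 X87.63 Y230.22
M5
G00 X17.74 Y76.32
M4 S586
G01 X40.54 Y78.13 F2634
G01 X81.08 Y69.20
G01 X124.25 Y54.21
G01 X154.91 Y37.87
G01 X157.94 Y24.87
M5
G00 X0.00 Y0.00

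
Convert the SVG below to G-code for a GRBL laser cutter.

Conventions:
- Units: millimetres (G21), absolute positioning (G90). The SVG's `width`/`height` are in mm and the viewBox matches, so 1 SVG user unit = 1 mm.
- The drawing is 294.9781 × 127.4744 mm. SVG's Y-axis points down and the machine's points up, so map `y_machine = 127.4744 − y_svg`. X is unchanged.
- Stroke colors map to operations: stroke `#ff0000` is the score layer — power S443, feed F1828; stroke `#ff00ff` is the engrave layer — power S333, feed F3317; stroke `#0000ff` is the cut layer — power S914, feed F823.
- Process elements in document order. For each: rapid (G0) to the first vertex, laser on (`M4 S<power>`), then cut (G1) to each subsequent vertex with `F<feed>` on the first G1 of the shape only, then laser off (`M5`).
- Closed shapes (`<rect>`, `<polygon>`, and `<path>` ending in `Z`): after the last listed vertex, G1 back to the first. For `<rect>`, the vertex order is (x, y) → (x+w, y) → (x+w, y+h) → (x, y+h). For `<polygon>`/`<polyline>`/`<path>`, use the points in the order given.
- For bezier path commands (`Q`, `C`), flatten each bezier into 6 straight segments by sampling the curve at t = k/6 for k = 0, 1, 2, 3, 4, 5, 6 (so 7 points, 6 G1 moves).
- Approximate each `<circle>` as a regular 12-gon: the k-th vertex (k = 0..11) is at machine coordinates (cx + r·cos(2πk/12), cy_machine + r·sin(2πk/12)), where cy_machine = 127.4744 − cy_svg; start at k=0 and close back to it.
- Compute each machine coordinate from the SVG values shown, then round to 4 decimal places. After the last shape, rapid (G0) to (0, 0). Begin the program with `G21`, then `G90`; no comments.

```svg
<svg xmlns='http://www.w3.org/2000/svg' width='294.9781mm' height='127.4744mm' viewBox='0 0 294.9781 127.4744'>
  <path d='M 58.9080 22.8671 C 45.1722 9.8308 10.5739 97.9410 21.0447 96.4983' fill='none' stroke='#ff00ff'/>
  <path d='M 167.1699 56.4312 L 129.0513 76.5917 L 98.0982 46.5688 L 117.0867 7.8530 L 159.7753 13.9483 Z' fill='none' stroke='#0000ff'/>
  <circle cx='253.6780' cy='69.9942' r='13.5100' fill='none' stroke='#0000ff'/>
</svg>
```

G21
G90
G0 X58.9080 Y104.6073
M4 S333
G1 X50.6068 Y103.5794 F3317
G1 X40.6599 Y90.9910
G1 X30.8989 Y72.1393
G1 X23.1550 Y52.3214
G1 X19.2598 Y36.8346
G1 X21.0447 Y30.9761
M5
G0 X167.1699 Y71.0432
M4 S914
G1 X129.0513 Y50.8827 F823
G1 X98.0982 Y80.9056
G1 X117.0867 Y119.6214
G1 X159.7753 Y113.5261
G1 X167.1699 Y71.0432
M5
G0 X267.1880 Y57.4802
M4 S914
G1 X265.3780 Y64.2352 F823
G1 X260.4330 Y69.1802
G1 X253.6780 Y70.9902
G1 X246.9230 Y69.1802
G1 X241.9780 Y64.2352
G1 X240.1680 Y57.4802
G1 X241.9780 Y50.7252
G1 X246.9230 Y45.7802
G1 X253.6780 Y43.9702
G1 X260.4330 Y45.7802
G1 X265.3780 Y50.7252
G1 X267.1880 Y57.4802
M5
G0 X0.0000 Y0.0000

1 u = 1 mm; y_m = 127.4744 − y.

[1] `<path>` cubic bezier, #ff00ff→engrave S333 F3317: (58.9080,104.6073) → (50.6068,103.5794) → (40.6599,90.9910) → (30.8989,72.1393) → (23.1550,52.3214) → (19.2598,36.8346) → (21.0447,30.9761)

[2] `<path>` regular polygon, #0000ff→cut S914 F823: (167.1699,71.0432) → (129.0513,50.8827) → (98.0982,80.9056) → (117.0867,119.6214) → (159.7753,113.5261) → (167.1699,71.0432) (closed)

[3] `<circle>` circle, #0000ff→cut S914 F823: (267.1880,57.4802) → (265.3780,64.2352) → (260.4330,69.1802) → (253.6780,70.9902) → (246.9230,69.1802) → (241.9780,64.2352) → (240.1680,57.4802) → (241.9780,50.7252) → (246.9230,45.7802) → (253.6780,43.9702) → (260.4330,45.7802) → (265.3780,50.7252) → (267.1880,57.4802) (closed)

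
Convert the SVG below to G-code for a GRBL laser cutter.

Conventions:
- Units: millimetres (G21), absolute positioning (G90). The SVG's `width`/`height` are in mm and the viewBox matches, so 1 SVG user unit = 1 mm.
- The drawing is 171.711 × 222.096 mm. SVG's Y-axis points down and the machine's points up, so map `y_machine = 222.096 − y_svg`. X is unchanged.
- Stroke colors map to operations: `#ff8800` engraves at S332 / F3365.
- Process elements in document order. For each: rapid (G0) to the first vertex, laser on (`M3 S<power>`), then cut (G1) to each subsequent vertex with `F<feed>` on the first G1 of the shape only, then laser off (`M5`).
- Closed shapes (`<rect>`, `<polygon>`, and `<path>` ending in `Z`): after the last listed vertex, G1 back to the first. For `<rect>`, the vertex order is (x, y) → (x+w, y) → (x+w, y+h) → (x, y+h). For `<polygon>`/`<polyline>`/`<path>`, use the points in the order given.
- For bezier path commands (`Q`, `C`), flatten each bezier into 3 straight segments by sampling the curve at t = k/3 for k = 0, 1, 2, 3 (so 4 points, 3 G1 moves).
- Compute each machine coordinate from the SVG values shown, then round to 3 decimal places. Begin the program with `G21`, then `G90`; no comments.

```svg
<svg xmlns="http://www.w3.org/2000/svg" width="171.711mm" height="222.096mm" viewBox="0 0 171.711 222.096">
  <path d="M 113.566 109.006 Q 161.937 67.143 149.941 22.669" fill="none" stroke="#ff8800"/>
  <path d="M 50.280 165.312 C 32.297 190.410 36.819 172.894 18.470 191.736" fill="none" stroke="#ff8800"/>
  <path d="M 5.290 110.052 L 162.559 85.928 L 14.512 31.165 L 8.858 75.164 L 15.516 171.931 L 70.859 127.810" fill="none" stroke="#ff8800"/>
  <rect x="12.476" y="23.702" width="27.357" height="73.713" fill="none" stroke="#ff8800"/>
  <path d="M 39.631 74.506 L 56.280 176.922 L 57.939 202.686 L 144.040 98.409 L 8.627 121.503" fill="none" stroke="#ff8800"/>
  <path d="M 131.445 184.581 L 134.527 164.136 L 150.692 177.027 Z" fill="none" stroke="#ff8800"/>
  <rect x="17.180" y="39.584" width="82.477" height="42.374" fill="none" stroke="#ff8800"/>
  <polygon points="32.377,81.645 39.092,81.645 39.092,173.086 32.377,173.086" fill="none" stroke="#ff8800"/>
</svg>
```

Since the viewBox matches the mm dimensions, user units are millimetres directly. The only transform is the Y-flip y_m = 222.096 − y_svg.

Shape 1 is a quadratic bezier drawn with `<path>`. Its stroke #ff8800 means engrave at S332, F3365. After flipping Y the toolpath is (113.566,113.090) → (139.106,141.289) → (151.231,170.068) → (149.941,199.427).

Shape 2 is a cubic bezier drawn with `<path>`. Its stroke #ff8800 means engrave at S332, F3365. After flipping Y the toolpath is (50.280,56.784) → (38.118,42.966) → (30.876,40.008) → (18.470,30.360).

Shape 3 is a open polyline drawn with `<path>`. Its stroke #ff8800 means engrave at S332, F3365. After flipping Y the toolpath is (5.290,112.044) → (162.559,136.168) → (14.512,190.931) → (8.858,146.932) → (15.516,50.165) → (70.859,94.286).

Shape 4 is a rectangle drawn with `<rect>`. Its stroke #ff8800 means engrave at S332, F3365. After flipping Y the toolpath is (12.476,198.394) → (39.833,198.394) → (39.833,124.681) → (12.476,124.681) → (12.476,198.394), returning to the start.

Shape 5 is a open polyline drawn with `<path>`. Its stroke #ff8800 means engrave at S332, F3365. After flipping Y the toolpath is (39.631,147.590) → (56.280,45.174) → (57.939,19.410) → (144.040,123.687) → (8.627,100.593).

Shape 6 is a regular polygon drawn with `<path>`. Its stroke #ff8800 means engrave at S332, F3365. After flipping Y the toolpath is (131.445,37.515) → (134.527,57.960) → (150.692,45.069) → (131.445,37.515), returning to the start.

Shape 7 is a rectangle drawn with `<rect>`. Its stroke #ff8800 means engrave at S332, F3365. After flipping Y the toolpath is (17.180,182.512) → (99.657,182.512) → (99.657,140.138) → (17.180,140.138) → (17.180,182.512), returning to the start.

Shape 8 is a rectangle drawn with `<polygon>`. Its stroke #ff8800 means engrave at S332, F3365. After flipping Y the toolpath is (32.377,140.451) → (39.092,140.451) → (39.092,49.010) → (32.377,49.010) → (32.377,140.451), returning to the start.

G21
G90
G0 X113.566 Y113.090
M3 S332
G1 X139.106 Y141.289 F3365
G1 X151.231 Y170.068
G1 X149.941 Y199.427
M5
G0 X50.280 Y56.784
M3 S332
G1 X38.118 Y42.966 F3365
G1 X30.876 Y40.008
G1 X18.470 Y30.360
M5
G0 X5.290 Y112.044
M3 S332
G1 X162.559 Y136.168 F3365
G1 X14.512 Y190.931
G1 X8.858 Y146.932
G1 X15.516 Y50.165
G1 X70.859 Y94.286
M5
G0 X12.476 Y198.394
M3 S332
G1 X39.833 Y198.394 F3365
G1 X39.833 Y124.681
G1 X12.476 Y124.681
G1 X12.476 Y198.394
M5
G0 X39.631 Y147.590
M3 S332
G1 X56.280 Y45.174 F3365
G1 X57.939 Y19.410
G1 X144.040 Y123.687
G1 X8.627 Y100.593
M5
G0 X131.445 Y37.515
M3 S332
G1 X134.527 Y57.960 F3365
G1 X150.692 Y45.069
G1 X131.445 Y37.515
M5
G0 X17.180 Y182.512
M3 S332
G1 X99.657 Y182.512 F3365
G1 X99.657 Y140.138
G1 X17.180 Y140.138
G1 X17.180 Y182.512
M5
G0 X32.377 Y140.451
M3 S332
G1 X39.092 Y140.451 F3365
G1 X39.092 Y49.010
G1 X32.377 Y49.010
G1 X32.377 Y140.451
M5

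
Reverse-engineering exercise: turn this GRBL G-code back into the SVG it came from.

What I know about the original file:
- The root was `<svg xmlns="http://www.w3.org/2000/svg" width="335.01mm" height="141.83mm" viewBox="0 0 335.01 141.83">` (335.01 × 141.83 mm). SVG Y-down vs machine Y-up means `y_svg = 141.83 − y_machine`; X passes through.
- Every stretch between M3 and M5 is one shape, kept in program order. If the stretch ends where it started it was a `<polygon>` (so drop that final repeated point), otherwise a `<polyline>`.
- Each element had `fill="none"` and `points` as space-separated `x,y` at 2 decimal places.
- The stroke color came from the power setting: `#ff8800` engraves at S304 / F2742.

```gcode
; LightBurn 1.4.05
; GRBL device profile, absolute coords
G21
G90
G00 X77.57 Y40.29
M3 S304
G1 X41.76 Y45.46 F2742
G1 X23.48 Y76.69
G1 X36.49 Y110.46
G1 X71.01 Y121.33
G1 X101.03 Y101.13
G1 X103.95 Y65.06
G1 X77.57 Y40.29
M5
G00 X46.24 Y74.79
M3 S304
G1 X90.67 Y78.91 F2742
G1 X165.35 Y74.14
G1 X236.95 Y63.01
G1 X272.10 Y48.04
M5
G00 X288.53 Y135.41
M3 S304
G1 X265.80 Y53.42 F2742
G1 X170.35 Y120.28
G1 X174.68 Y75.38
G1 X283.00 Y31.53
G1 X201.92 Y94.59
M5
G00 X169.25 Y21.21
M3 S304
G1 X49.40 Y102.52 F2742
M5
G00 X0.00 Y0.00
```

y_svg = 141.83 − y_m. Every run uses S304, so all elements get stroke `#ff8800` (engrave).

[1] closed run; points: 77.57,101.54 41.76,96.37 23.48,65.14 36.49,31.37 71.01,20.50 101.03,40.70 103.95,76.77

[2] open run; points: 46.24,67.04 90.67,62.92 165.35,67.69 236.95,78.82 272.10,93.79

[3] open run; points: 288.53,6.42 265.80,88.41 170.35,21.55 174.68,66.45 283.00,110.30 201.92,47.24

[4] open run; points: 169.25,120.62 49.40,39.31

<svg xmlns="http://www.w3.org/2000/svg" width="335.01mm" height="141.83mm" viewBox="0 0 335.01 141.83">
  <polygon points="77.57,101.54 41.76,96.37 23.48,65.14 36.49,31.37 71.01,20.50 101.03,40.70 103.95,76.77" fill="none" stroke="#ff8800"/>
  <polyline points="46.24,67.04 90.67,62.92 165.35,67.69 236.95,78.82 272.10,93.79" fill="none" stroke="#ff8800"/>
  <polyline points="288.53,6.42 265.80,88.41 170.35,21.55 174.68,66.45 283.00,110.30 201.92,47.24" fill="none" stroke="#ff8800"/>
  <polyline points="169.25,120.62 49.40,39.31" fill="none" stroke="#ff8800"/>
</svg>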